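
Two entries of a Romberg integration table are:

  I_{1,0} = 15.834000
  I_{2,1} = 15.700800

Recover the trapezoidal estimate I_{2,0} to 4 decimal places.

15.7341

From I_{2,1} = (4·I_{2,0} − I_{1,0})/3, solve for I_{2,0}:
4·I_{2,0} = 3·15.700800 + 15.834000 = 62.936400
I_{2,0} = 15.734100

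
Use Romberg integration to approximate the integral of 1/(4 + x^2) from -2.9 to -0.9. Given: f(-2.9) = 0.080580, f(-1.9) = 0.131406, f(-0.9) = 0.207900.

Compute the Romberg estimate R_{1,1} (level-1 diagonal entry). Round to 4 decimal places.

R_{0,0} (trapezoid, 1 panel, h=2.0000): 0.288480
R_{1,0} (trapezoid, 2 panels, h=1.0000): 0.275646
R_{1,1} = 0.275646 + (0.275646 − 0.288480)/3 = 0.271368

0.2714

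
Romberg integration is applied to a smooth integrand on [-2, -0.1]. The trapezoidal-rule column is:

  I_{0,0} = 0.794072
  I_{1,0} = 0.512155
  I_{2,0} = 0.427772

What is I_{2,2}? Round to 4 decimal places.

I_{1,1} = (4·0.512155 − 0.794072) / 3 = 0.418183
I_{2,1} = (4·0.427772 − 0.512155) / 3 = 0.399644
I_{2,2} = (16·0.399644 − 0.418183) / 15 = 0.398408

0.3984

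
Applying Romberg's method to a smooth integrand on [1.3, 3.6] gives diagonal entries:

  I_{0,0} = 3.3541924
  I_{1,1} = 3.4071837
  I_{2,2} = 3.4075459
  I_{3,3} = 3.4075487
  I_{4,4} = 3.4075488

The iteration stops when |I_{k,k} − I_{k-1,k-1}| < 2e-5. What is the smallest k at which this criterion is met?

|I_{1,1} − I_{0,0}| = 0.0529913 ≥ 2e-5
|I_{2,2} − I_{1,1}| = 0.0003622 ≥ 2e-5
|I_{3,3} − I_{2,2}| = 0.0000028 < 2e-5

k = 3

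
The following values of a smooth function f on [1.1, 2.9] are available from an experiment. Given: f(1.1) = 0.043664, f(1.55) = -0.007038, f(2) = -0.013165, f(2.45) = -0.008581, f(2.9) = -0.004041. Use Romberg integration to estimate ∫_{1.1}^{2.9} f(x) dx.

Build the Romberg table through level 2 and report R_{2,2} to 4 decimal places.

-0.0076

R_{0,0} (trapezoid, 1 panel, h=1.8000): 0.035661
R_{1,0} (trapezoid, 2 panels, h=0.9000): 0.005982
R_{2,0} (trapezoid, 4 panels, h=0.4500): -0.004038
R_{1,1} = 0.005982 + (0.005982 − 0.035661)/3 = -0.003911
R_{2,1} = -0.004038 + (-0.004038 − 0.005982)/3 = -0.007378
R_{2,2} = -0.007378 + (-0.007378 − (-0.003911))/15 = -0.007609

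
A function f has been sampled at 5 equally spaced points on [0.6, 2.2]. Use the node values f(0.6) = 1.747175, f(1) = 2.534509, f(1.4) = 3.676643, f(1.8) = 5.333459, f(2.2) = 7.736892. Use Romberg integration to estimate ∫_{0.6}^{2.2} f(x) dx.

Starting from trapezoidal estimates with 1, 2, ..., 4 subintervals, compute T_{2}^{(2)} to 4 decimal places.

T_{0}^{(0)} (trapezoid, 1 panel, h=1.6000): 7.587254
T_{1}^{(0)} (trapezoid, 2 panels, h=0.8000): 6.734941
T_{2}^{(0)} (trapezoid, 4 panels, h=0.4000): 6.514658
T_{1}^{(1)} = 6.734941 + (6.734941 − 7.587254)/3 = 6.450837
T_{2}^{(1)} = 6.514658 + (6.514658 − 6.734941)/3 = 6.441230
T_{2}^{(2)} = 6.441230 + (6.441230 − 6.450837)/15 = 6.440590

6.4406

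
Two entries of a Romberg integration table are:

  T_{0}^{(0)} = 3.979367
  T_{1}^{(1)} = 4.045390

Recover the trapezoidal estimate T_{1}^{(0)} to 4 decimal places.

From T_{1}^{(1)} = (4·T_{1}^{(0)} − T_{0}^{(0)})/3, solve for T_{1}^{(0)}:
4·T_{1}^{(0)} = 3·4.045390 + 3.979367 = 16.115537
T_{1}^{(0)} = 4.028884

4.0289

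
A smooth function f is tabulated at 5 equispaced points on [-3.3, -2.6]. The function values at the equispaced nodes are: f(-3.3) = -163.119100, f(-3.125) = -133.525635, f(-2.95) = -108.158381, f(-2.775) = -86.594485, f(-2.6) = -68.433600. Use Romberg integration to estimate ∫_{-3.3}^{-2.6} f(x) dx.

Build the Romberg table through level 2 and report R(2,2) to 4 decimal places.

-77.4870

R(0,0) (trapezoid, 1 panel, h=0.7000): -81.043445
R(1,0) (trapezoid, 2 panels, h=0.3500): -78.377156
R(2,0) (trapezoid, 4 panels, h=0.1750): -77.709599
R(1,1) = -78.377156 + (-78.377156 − (-81.043445))/3 = -77.488393
R(2,1) = -77.709599 + (-77.709599 − (-78.377156))/3 = -77.487080
R(2,2) = -77.487080 + (-77.487080 − (-77.488393))/15 = -77.486992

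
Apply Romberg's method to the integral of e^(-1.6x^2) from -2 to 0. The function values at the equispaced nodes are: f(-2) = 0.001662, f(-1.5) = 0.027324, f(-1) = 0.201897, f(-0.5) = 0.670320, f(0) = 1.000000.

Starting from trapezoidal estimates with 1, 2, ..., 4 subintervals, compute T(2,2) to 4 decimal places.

T(0,0) (trapezoid, 1 panel, h=2.0000): 1.001662
T(1,0) (trapezoid, 2 panels, h=1.0000): 0.702728
T(2,0) (trapezoid, 4 panels, h=0.5000): 0.700186
T(1,1) = 0.702728 + (0.702728 − 1.001662)/3 = 0.603083
T(2,1) = 0.700186 + (0.700186 − 0.702728)/3 = 0.699339
T(2,2) = 0.699339 + (0.699339 − 0.603083)/15 = 0.705756

0.7058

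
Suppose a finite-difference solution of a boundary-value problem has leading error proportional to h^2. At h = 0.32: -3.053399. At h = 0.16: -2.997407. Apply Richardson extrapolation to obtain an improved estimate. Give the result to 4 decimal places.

-2.9787

Extrapolated value = (4·A(h/2) − A(h)) / (4 − 1)
= (4·(-2.997407) − (-3.053399)) / 3
= -8.936229 / 3 = -2.978743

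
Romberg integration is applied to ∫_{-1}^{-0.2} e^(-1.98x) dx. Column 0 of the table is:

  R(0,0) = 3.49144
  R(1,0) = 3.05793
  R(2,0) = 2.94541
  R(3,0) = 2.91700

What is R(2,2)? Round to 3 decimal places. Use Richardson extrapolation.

2.908

Richardson extrapolation on the trapezoidal column (denominator 4−1=3):
R(1,1) = (4·3.05793 − 3.49144) / 3 = 2.91343
R(2,1) = (4·2.94541 − 3.05793) / 3 = 2.90790
R(2,2) = 2.90790 + (2.90790 − 2.91343)/15 = 2.90753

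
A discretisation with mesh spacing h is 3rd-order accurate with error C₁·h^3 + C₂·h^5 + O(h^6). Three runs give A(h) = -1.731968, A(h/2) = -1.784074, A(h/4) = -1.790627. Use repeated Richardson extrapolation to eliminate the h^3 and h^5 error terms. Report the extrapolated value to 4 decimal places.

First eliminate the h^3 term (factor 2^3 = 8):
  B₁ = (8·(-1.784074) − (-1.731968))/7 = -1.791518
  B₂ = (8·(-1.790627) − (-1.784074))/7 = -1.791563
Then eliminate the h^5 term (factor 2^5 = 32):
  (32·(-1.791563) − (-1.791518))/31 = -1.791564

-1.7916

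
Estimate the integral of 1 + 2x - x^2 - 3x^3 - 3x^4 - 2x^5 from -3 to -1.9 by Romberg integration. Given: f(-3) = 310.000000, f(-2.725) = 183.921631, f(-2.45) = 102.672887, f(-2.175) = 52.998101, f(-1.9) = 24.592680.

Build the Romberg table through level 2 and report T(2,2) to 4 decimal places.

T(0,0) (trapezoid, 1 panel, h=1.1000): 184.025974
T(1,0) (trapezoid, 2 panels, h=0.5500): 148.483075
T(2,0) (trapezoid, 4 panels, h=0.2750): 139.394464
T(1,1) = 148.483075 + (148.483075 − 184.025974)/3 = 136.635442
T(2,1) = 139.394464 + (139.394464 − 148.483075)/3 = 136.364927
T(2,2) = 136.364927 + (136.364927 − 136.635442)/15 = 136.346893

136.3469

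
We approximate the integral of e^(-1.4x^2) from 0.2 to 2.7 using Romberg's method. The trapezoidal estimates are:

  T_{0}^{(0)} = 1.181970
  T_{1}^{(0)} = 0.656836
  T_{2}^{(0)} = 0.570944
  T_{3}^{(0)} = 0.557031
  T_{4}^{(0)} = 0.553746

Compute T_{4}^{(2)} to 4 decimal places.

0.5527

Richardson extrapolation on the trapezoidal column (denominator 4−1=3):
T_{3}^{(1)} = (4·0.557031 − 0.570944) / 3 = 0.552393
T_{4}^{(1)} = (4·0.553746 − 0.557031) / 3 = 0.552651
T_{4}^{(2)} = (16·0.552651 − 0.552393) / 15 = 0.552668
(Column j=1 coincides with Simpson's rule on the same nodes.)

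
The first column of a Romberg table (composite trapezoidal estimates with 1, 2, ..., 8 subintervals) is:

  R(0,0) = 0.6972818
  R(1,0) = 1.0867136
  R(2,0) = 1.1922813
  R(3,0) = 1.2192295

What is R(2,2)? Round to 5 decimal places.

R(1,1) = 1.0867136 + (1.0867136 − 0.6972818)/3 = 1.2165242
R(2,1) = (4·1.1922813 − 1.0867136) / 3 = 1.2274705
R(2,2) = 1.2274705 + (1.2274705 − 1.2165242)/15 = 1.2282003

1.22820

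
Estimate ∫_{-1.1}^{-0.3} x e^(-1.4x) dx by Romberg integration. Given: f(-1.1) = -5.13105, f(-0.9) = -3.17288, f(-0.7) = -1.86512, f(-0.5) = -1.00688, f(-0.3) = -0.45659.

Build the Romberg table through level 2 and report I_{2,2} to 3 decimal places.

-1.736

I_{0,0} (trapezoid, 1 panel, h=0.8000): -2.23506
I_{1,0} (trapezoid, 2 panels, h=0.4000): -1.86358
I_{2,0} (trapezoid, 4 panels, h=0.2000): -1.76774
I_{1,1} = -1.86358 + (-1.86358 − (-2.23506))/3 = -1.73975
I_{2,1} = -1.76774 + (-1.76774 − (-1.86358))/3 = -1.73579
I_{2,2} = -1.73579 + (-1.73579 − (-1.73975))/15 = -1.73553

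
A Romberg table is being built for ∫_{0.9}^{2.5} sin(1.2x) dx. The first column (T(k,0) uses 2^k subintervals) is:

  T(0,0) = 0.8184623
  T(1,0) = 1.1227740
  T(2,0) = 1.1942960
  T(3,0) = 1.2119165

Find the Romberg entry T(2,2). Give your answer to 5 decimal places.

Richardson extrapolation on the trapezoidal column (denominator 4−1=3):
T(1,1) = (4·1.1227740 − 0.8184623) / 3 = 1.2242112
T(2,1) = 1.1942960 + (1.1942960 − 1.1227740)/3 = 1.2181367
T(2,2) = (16·1.2181367 − 1.2242112) / 15 = 1.2177317

1.21773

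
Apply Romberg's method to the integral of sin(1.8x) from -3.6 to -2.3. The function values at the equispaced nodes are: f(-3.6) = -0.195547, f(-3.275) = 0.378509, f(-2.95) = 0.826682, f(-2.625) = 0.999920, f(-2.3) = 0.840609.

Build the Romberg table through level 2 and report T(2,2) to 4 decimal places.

0.8457

T(0,0) (trapezoid, 1 panel, h=1.3000): 0.419290
T(1,0) (trapezoid, 2 panels, h=0.6500): 0.746988
T(2,0) (trapezoid, 4 panels, h=0.3250): 0.821484
T(1,1) = 0.746988 + (0.746988 − 0.419290)/3 = 0.856221
T(2,1) = 0.821484 + (0.821484 − 0.746988)/3 = 0.846316
T(2,2) = 0.846316 + (0.846316 − 0.856221)/15 = 0.845656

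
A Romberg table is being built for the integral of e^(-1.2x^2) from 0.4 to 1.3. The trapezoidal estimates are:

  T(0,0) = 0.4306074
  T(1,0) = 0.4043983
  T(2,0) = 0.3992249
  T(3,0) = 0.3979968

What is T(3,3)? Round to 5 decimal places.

0.39759

Richardson extrapolation on the trapezoidal column (denominator 4−1=3):
T(1,1) = (4·0.4043983 − 0.4306074) / 3 = 0.3956619
T(2,1) = (4·0.3992249 − 0.4043983) / 3 = 0.3975004
T(3,1) = 0.3979968 + (0.3979968 − 0.3992249)/3 = 0.3975874
T(2,2) = 0.3975004 + (0.3975004 − 0.3956619)/15 = 0.3976230
T(3,2) = (16·0.3975874 − 0.3975004) / 15 = 0.3975932
T(3,3) = (64·0.3975932 − 0.3976230) / 63 = 0.3975927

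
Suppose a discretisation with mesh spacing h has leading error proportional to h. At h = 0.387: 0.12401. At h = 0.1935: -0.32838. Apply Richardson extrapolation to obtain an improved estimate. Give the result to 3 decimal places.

-0.781

Extrapolated value = (2·A(h/2) − A(h)) / (2 − 1)
= (2·(-0.32838) − 0.12401) / 1
= -0.78077 / 1 = -0.78077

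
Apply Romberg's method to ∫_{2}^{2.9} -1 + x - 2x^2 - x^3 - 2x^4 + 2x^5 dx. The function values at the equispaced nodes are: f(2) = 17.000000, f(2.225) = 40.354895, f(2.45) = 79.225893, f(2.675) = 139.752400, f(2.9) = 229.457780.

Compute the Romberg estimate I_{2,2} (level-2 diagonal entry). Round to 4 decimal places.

I_{0,0} (trapezoid, 1 panel, h=0.9000): 110.906001
I_{1,0} (trapezoid, 2 panels, h=0.4500): 91.104652
I_{2,0} (trapezoid, 4 panels, h=0.2250): 86.076468
I_{1,1} = 91.104652 + (91.104652 − 110.906001)/3 = 84.504202
I_{2,1} = 86.076468 + (86.076468 − 91.104652)/3 = 84.400407
I_{2,2} = 84.400407 + (84.400407 − 84.504202)/15 = 84.393487

84.3935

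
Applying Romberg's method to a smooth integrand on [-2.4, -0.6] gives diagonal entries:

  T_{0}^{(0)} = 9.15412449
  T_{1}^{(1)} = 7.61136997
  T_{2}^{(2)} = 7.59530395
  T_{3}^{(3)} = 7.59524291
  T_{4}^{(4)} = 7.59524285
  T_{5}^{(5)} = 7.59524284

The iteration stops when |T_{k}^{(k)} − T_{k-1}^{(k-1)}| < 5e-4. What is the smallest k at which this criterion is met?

|T_{1}^{(1)} − T_{0}^{(0)}| = 1.54275452 ≥ 5e-4
|T_{2}^{(2)} − T_{1}^{(1)}| = 0.01606602 ≥ 5e-4
|T_{3}^{(3)} − T_{2}^{(2)}| = 0.00006104 < 5e-4

k = 3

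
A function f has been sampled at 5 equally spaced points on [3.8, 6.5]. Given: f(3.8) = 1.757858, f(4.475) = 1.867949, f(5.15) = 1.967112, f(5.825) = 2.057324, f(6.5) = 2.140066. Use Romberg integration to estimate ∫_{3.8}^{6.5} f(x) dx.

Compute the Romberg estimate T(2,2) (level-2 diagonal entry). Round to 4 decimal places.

T(0,0) (trapezoid, 1 panel, h=2.7000): 5.262197
T(1,0) (trapezoid, 2 panels, h=1.3500): 5.286700
T(2,0) (trapezoid, 4 panels, h=0.6750): 5.292909
T(1,1) = 5.286700 + (5.286700 − 5.262197)/3 = 5.294868
T(2,1) = 5.292909 + (5.292909 − 5.286700)/3 = 5.294979
T(2,2) = 5.294979 + (5.294979 − 5.294868)/15 = 5.294986

5.2950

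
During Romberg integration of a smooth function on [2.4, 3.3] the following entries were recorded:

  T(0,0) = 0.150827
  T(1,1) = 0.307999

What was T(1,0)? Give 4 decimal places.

From T(1,1) = (4·T(1,0) − T(0,0))/3, solve for T(1,0):
4·T(1,0) = 3·0.307999 + 0.150827 = 1.074824
T(1,0) = 0.268706

0.2687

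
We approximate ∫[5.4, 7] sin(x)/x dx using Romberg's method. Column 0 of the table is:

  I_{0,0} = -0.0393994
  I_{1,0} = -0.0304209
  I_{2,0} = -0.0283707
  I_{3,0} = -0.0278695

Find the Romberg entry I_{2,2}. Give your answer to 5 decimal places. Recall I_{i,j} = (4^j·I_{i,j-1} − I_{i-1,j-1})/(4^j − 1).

-0.02770

I_{1,1} = -0.0304209 + (-0.0304209 − (-0.0393994))/3 = -0.0274281
I_{2,1} = (4·(-0.0283707) − (-0.0304209)) / 3 = -0.0276873
I_{2,2} = (16·(-0.0276873) − (-0.0274281)) / 15 = -0.0277046
(Column j=1 coincides with Simpson's rule on the same nodes.)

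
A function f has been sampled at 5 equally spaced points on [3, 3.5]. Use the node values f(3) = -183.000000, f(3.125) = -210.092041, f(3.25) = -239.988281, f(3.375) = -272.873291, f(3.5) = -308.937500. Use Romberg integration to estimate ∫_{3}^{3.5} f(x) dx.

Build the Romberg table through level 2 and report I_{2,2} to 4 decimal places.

I_{0,0} (trapezoid, 1 panel, h=0.5000): -122.984375
I_{1,0} (trapezoid, 2 panels, h=0.2500): -121.489258
I_{2,0} (trapezoid, 4 panels, h=0.1250): -121.115295
I_{1,1} = -121.489258 + (-121.489258 − (-122.984375))/3 = -120.990886
I_{2,1} = -121.115295 + (-121.115295 − (-121.489258))/3 = -120.990641
I_{2,2} = -120.990641 + (-120.990641 − (-120.990886))/15 = -120.990625

-120.9906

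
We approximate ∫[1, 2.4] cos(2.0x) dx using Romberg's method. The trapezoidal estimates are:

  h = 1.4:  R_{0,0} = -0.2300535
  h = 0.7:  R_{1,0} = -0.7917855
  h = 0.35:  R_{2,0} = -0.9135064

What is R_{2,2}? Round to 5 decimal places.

R_{1,1} = (4·(-0.7917855) − (-0.2300535)) / 3 = -0.9790295
R_{2,1} = (4·(-0.9135064) − (-0.7917855)) / 3 = -0.9540800
R_{2,2} = (16·(-0.9540800) − (-0.9790295)) / 15 = -0.9524167

-0.95242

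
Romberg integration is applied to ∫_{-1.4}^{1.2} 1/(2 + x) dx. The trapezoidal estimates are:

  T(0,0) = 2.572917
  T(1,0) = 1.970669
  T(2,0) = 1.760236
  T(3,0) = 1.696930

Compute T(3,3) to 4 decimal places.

1.6747

T(1,1) = (4·1.970669 − 2.572917) / 3 = 1.769920
T(2,1) = (4·1.760236 − 1.970669) / 3 = 1.690092
T(3,1) = (4·1.696930 − 1.760236) / 3 = 1.675828
T(2,2) = 1.690092 + (1.690092 − 1.769920)/15 = 1.684770
T(3,2) = 1.675828 + (1.675828 − 1.690092)/15 = 1.674877
T(3,3) = (64·1.674877 − 1.684770) / 63 = 1.674720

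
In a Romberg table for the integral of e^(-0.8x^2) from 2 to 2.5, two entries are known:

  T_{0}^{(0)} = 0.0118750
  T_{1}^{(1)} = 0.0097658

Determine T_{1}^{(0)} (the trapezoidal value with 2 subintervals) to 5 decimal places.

From T_{1}^{(1)} = (4·T_{1}^{(0)} − T_{0}^{(0)})/3, solve for T_{1}^{(0)}:
4·T_{1}^{(0)} = 3·0.0097658 + 0.0118750 = 0.0411724
T_{1}^{(0)} = 0.0102931

0.01029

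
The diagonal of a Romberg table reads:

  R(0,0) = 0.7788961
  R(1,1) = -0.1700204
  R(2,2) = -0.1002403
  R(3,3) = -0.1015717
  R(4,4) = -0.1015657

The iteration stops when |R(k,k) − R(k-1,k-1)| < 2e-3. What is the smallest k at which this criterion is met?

k = 3

|R(1,1) − R(0,0)| = 0.9489165 ≥ 2e-3
|R(2,2) − R(1,1)| = 0.0697801 ≥ 2e-3
|R(3,3) − R(2,2)| = 0.0013314 < 2e-3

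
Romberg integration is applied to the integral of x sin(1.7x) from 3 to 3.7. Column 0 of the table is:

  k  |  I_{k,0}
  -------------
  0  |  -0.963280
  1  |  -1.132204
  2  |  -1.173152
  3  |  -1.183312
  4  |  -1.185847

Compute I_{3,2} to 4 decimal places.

Richardson extrapolation on the trapezoidal column (denominator 4−1=3):
I_{2,1} = -1.173152 + (-1.173152 − (-1.132204))/3 = -1.186801
I_{3,1} = (4·(-1.183312) − (-1.173152)) / 3 = -1.186699
I_{3,2} = -1.186699 + (-1.186699 − (-1.186801))/15 = -1.186692

-1.1867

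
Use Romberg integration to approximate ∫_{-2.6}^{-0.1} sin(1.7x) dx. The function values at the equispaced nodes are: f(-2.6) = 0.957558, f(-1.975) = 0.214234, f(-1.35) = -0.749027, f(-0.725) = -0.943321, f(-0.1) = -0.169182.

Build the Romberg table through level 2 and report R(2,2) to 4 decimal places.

-0.7445

R(0,0) (trapezoid, 1 panel, h=2.5000): 0.985470
R(1,0) (trapezoid, 2 panels, h=1.2500): -0.443549
R(2,0) (trapezoid, 4 panels, h=0.6250): -0.677454
R(1,1) = -0.443549 + (-0.443549 − 0.985470)/3 = -0.919889
R(2,1) = -0.677454 + (-0.677454 − (-0.443549))/3 = -0.755422
R(2,2) = -0.755422 + (-0.755422 − (-0.919889))/15 = -0.744458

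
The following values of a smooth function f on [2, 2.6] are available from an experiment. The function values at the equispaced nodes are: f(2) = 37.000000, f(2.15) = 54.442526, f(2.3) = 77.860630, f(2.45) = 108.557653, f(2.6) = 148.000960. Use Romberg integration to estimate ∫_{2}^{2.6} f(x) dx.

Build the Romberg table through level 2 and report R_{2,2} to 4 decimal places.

R_{0,0} (trapezoid, 1 panel, h=0.6000): 55.500288
R_{1,0} (trapezoid, 2 panels, h=0.3000): 51.108333
R_{2,0} (trapezoid, 4 panels, h=0.1500): 50.004193
R_{1,1} = 51.108333 + (51.108333 − 55.500288)/3 = 49.644348
R_{2,1} = 50.004193 + (50.004193 − 51.108333)/3 = 49.636146
R_{2,2} = 49.636146 + (49.636146 − 49.644348)/15 = 49.635599

49.6356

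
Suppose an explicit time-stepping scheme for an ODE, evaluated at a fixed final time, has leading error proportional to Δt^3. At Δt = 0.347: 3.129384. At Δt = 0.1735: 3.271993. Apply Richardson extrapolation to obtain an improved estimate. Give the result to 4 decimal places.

3.2924

The leading error scales as Δt^3; refining by a factor of 2 reduces it by 2^3 = 8.
Extrapolated value = (8·A(Δt/2) − A(Δt)) / (8 − 1)
= (8·3.271993 − 3.129384) / 7
= 23.046560 / 7 = 3.292366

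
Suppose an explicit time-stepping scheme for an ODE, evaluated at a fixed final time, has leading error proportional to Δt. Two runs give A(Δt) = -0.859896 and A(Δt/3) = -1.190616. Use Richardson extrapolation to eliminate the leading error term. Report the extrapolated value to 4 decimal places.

-1.3560

The leading error scales as Δt; refining by a factor of 3 reduces it by 3^1 = 3.
Extrapolated value = (3·A(Δt/3) − A(Δt)) / (3 − 1)
= (3·(-1.190616) − (-0.859896)) / 2
= -2.711952 / 2 = -1.355976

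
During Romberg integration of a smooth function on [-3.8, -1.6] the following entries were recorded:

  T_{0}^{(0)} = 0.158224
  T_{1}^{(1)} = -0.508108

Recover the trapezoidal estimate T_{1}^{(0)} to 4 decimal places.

-0.3415

From T_{1}^{(1)} = (4·T_{1}^{(0)} − T_{0}^{(0)})/3, solve for T_{1}^{(0)}:
4·T_{1}^{(0)} = 3·(-0.508108) + 0.158224 = -1.366100
T_{1}^{(0)} = -0.341525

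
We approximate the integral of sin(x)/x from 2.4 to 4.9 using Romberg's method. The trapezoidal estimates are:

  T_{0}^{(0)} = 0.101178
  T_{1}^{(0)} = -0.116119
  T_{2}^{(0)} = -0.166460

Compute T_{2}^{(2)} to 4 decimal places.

T_{1}^{(1)} = (4·(-0.116119) − 0.101178) / 3 = -0.188551
T_{2}^{(1)} = -0.166460 + (-0.166460 − (-0.116119))/3 = -0.183240
T_{2}^{(2)} = -0.183240 + (-0.183240 − (-0.188551))/15 = -0.182886

-0.1829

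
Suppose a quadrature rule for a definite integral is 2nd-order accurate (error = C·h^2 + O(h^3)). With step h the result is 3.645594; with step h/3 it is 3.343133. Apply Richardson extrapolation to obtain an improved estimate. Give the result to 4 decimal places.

Extrapolated value = (9·A(h/3) − A(h)) / (9 − 1)
= (9·3.343133 − 3.645594) / 8
= 26.442603 / 8 = 3.305325

3.3053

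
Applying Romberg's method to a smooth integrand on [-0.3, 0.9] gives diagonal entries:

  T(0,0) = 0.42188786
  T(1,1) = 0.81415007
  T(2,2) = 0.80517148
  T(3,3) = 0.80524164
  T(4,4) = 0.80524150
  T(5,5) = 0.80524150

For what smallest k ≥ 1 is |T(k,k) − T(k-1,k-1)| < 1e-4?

|T(1,1) − T(0,0)| = 0.39226221 ≥ 1e-4
|T(2,2) − T(1,1)| = 0.00897859 ≥ 1e-4
|T(3,3) − T(2,2)| = 0.00007016 < 1e-4

k = 3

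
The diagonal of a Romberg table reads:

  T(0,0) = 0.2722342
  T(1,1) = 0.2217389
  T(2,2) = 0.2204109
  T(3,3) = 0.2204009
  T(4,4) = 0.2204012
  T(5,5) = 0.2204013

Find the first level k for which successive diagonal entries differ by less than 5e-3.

k = 2

|T(1,1) − T(0,0)| = 0.0504953 ≥ 5e-3
|T(2,2) − T(1,1)| = 0.0013280 < 5e-3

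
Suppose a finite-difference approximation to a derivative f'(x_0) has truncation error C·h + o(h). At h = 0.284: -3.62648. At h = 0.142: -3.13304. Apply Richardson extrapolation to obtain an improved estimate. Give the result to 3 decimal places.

Extrapolated value = (2·A(h/2) − A(h)) / (2 − 1)
= (2·(-3.13304) − (-3.62648)) / 1
= -2.63960 / 1 = -2.63960

-2.640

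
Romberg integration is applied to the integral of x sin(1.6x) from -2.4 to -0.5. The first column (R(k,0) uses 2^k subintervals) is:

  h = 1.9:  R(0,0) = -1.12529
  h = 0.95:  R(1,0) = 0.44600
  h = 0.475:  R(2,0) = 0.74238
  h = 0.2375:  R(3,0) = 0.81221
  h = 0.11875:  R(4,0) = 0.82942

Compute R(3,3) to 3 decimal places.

Richardson extrapolation on the trapezoidal column (denominator 4−1=3):
R(1,1) = 0.44600 + (0.44600 − (-1.12529))/3 = 0.96976
R(2,1) = (4·0.74238 − 0.44600) / 3 = 0.84117
R(3,1) = (4·0.81221 − 0.74238) / 3 = 0.83549
R(2,2) = (16·0.84117 − 0.96976) / 15 = 0.83260
R(3,2) = 0.83549 + (0.83549 − 0.84117)/15 = 0.83511
R(3,3) = 0.83511 + (0.83511 − 0.83260)/63 = 0.83515

0.835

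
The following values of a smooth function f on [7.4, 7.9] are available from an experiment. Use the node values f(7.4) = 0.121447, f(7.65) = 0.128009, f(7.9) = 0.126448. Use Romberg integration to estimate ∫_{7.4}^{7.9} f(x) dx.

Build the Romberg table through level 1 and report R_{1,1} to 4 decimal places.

0.0633

R_{0,0} (trapezoid, 1 panel, h=0.5000): 0.061974
R_{1,0} (trapezoid, 2 panels, h=0.2500): 0.062989
R_{1,1} = 0.062989 + (0.062989 − 0.061974)/3 = 0.063327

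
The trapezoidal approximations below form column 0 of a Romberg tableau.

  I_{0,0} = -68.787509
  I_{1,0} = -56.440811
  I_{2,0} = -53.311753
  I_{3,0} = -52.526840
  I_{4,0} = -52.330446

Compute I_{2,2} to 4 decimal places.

-52.2650

I_{1,1} = -56.440811 + (-56.440811 − (-68.787509))/3 = -52.325245
I_{2,1} = (4·(-53.311753) − (-56.440811)) / 3 = -52.268734
I_{2,2} = (16·(-52.268734) − (-52.325245)) / 15 = -52.264967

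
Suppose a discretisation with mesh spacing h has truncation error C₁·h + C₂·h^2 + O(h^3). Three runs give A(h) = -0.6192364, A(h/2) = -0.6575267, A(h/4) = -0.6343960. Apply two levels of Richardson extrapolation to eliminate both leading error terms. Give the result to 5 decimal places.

-0.58308

First eliminate the h term (factor 2^1 = 2):
  B₁ = (2·(-0.6575267) − (-0.6192364))/1 = -0.6958170
  B₂ = (2·(-0.6343960) − (-0.6575267))/1 = -0.6112653
Then eliminate the h^2 term (factor 2^2 = 4):
  (4·(-0.6112653) − (-0.6958170))/3 = -0.5830814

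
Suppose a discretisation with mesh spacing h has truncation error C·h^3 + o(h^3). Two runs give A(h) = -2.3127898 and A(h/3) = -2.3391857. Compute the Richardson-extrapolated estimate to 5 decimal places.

-2.34020

The leading error scales as h^3; refining by a factor of 3 reduces it by 3^3 = 27.
Extrapolated value = (27·A(h/3) − A(h)) / (27 − 1)
= (27·(-2.3391857) − (-2.3127898)) / 26
= -60.8452241 / 26 = -2.3402009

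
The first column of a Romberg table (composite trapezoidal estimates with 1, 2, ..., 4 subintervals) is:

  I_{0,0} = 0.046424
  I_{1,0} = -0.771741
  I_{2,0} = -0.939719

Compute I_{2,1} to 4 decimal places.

-0.9957

I_{2,1} = (4·(-0.939719) − (-0.771741)) / 3 = -0.995712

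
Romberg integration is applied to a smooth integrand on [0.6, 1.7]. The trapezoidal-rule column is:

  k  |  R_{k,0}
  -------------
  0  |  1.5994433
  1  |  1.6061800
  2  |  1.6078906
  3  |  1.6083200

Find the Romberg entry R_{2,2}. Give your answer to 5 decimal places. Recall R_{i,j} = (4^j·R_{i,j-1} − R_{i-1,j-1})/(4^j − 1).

1.60846

Richardson extrapolation on the trapezoidal column (denominator 4−1=3):
R_{1,1} = (4·1.6061800 − 1.5994433) / 3 = 1.6084256
R_{2,1} = (4·1.6078906 − 1.6061800) / 3 = 1.6084608
R_{2,2} = 1.6084608 + (1.6084608 − 1.6084256)/15 = 1.6084631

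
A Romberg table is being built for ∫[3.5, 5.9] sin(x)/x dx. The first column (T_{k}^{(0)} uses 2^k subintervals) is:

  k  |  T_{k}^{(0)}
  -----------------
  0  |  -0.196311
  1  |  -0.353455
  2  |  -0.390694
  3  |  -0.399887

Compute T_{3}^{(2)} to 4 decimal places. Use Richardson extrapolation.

-0.4029

Richardson extrapolation on the trapezoidal column (denominator 4−1=3):
T_{2}^{(1)} = -0.390694 + (-0.390694 − (-0.353455))/3 = -0.403107
T_{3}^{(1)} = -0.399887 + (-0.399887 − (-0.390694))/3 = -0.402951
T_{3}^{(2)} = (16·(-0.402951) − (-0.403107)) / 15 = -0.402941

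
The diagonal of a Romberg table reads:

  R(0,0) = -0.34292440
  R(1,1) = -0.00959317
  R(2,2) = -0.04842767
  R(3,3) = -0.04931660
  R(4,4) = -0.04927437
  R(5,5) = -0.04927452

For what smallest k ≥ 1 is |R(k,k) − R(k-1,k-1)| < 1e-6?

k = 5

|R(1,1) − R(0,0)| = 0.33333123 ≥ 1e-6
|R(2,2) − R(1,1)| = 0.03883450 ≥ 1e-6
|R(3,3) − R(2,2)| = 0.00088893 ≥ 1e-6
|R(4,4) − R(3,3)| = 0.00004223 ≥ 1e-6
|R(5,5) − R(4,4)| = 0.00000015 < 1e-6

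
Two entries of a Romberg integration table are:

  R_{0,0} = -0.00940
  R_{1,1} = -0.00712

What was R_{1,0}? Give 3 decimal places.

-0.008

From R_{1,1} = (4·R_{1,0} − R_{0,0})/3, solve for R_{1,0}:
4·R_{1,0} = 3·(-0.00712) + (-0.00940) = -0.03076
R_{1,0} = -0.00769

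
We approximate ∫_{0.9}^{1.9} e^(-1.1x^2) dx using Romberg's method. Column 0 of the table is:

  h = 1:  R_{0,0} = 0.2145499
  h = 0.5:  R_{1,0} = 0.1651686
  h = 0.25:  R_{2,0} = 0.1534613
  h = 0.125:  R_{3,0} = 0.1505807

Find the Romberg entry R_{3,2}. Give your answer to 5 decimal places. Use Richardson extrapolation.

0.14962

Richardson extrapolation on the trapezoidal column (denominator 4−1=3):
R_{2,1} = (4·0.1534613 − 0.1651686) / 3 = 0.1495589
R_{3,1} = (4·0.1505807 − 0.1534613) / 3 = 0.1496205
R_{3,2} = 0.1496205 + (0.1496205 − 0.1495589)/15 = 0.1496246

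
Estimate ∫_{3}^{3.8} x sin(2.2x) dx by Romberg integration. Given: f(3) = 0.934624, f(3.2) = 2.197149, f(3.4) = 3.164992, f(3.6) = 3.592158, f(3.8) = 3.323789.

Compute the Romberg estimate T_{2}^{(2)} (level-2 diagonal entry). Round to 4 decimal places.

2.2493

T_{0}^{(0)} (trapezoid, 1 panel, h=0.8000): 1.703365
T_{1}^{(0)} (trapezoid, 2 panels, h=0.4000): 2.117679
T_{2}^{(0)} (trapezoid, 4 panels, h=0.2000): 2.216701
T_{1}^{(1)} = 2.117679 + (2.117679 − 1.703365)/3 = 2.255784
T_{2}^{(1)} = 2.216701 + (2.216701 − 2.117679)/3 = 2.249708
T_{2}^{(2)} = 2.249708 + (2.249708 − 2.255784)/15 = 2.249303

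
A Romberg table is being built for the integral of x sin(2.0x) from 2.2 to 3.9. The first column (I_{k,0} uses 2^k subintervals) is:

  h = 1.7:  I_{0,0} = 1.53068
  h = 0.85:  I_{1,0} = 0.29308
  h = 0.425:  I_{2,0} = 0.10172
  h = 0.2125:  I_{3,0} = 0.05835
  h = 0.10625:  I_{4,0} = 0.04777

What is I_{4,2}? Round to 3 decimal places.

Richardson extrapolation on the trapezoidal column (denominator 4−1=3):
I_{3,1} = 0.05835 + (0.05835 − 0.10172)/3 = 0.04389
I_{4,1} = 0.04777 + (0.04777 − 0.05835)/3 = 0.04424
I_{4,2} = 0.04424 + (0.04424 − 0.04389)/15 = 0.04426

0.044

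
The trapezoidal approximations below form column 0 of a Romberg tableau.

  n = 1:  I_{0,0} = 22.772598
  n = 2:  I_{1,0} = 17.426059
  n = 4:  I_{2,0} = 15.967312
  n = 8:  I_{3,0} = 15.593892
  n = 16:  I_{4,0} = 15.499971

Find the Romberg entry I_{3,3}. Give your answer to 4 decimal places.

15.4686

Richardson extrapolation on the trapezoidal column (denominator 4−1=3):
I_{1,1} = 17.426059 + (17.426059 − 22.772598)/3 = 15.643879
I_{2,1} = (4·15.967312 − 17.426059) / 3 = 15.481063
I_{3,1} = 15.593892 + (15.593892 − 15.967312)/3 = 15.469419
I_{2,2} = (16·15.481063 − 15.643879) / 15 = 15.470209
I_{3,2} = (16·15.469419 − 15.481063) / 15 = 15.468643
I_{3,3} = 15.468643 + (15.468643 − 15.470209)/63 = 15.468618
(Column j=1 coincides with Simpson's rule on the same nodes.)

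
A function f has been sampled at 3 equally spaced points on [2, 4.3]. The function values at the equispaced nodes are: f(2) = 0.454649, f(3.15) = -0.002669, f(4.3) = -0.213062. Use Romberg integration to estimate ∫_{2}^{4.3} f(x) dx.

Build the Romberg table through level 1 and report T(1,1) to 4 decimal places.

T(0,0) (trapezoid, 1 panel, h=2.3000): 0.277825
T(1,0) (trapezoid, 2 panels, h=1.1500): 0.135843
T(1,1) = 0.135843 + (0.135843 − 0.277825)/3 = 0.088516

0.0885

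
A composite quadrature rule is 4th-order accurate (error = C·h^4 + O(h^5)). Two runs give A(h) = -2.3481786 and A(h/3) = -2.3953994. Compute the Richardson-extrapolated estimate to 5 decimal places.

The leading error scales as h^4; refining by a factor of 3 reduces it by 3^4 = 81.
Extrapolated value = (81·A(h/3) − A(h)) / (81 − 1)
= (81·(-2.3953994) − (-2.3481786)) / 80
= -191.6791728 / 80 = -2.3959897

-2.39599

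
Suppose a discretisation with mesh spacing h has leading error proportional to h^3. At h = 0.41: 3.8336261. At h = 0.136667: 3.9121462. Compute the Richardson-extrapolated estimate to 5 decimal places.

Extrapolated value = (27·A(h/3) − A(h)) / (27 − 1)
= (27·3.9121462 − 3.8336261) / 26
= 101.7943213 / 26 = 3.9151662

3.91517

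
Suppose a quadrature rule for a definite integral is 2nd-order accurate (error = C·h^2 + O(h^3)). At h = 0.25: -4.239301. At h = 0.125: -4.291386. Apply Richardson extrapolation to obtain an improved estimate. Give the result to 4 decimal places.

Extrapolated value = (4·A(h/2) − A(h)) / (4 − 1)
= (4·(-4.291386) − (-4.239301)) / 3
= -12.926243 / 3 = -4.308748

-4.3087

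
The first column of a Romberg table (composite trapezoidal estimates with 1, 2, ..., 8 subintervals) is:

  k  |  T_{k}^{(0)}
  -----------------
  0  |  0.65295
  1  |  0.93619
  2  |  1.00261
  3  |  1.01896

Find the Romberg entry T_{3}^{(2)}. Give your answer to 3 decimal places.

T_{2}^{(1)} = (4·1.00261 − 0.93619) / 3 = 1.02475
T_{3}^{(1)} = (4·1.01896 − 1.00261) / 3 = 1.02441
T_{3}^{(2)} = (16·1.02441 − 1.02475) / 15 = 1.02439
(Column j=1 coincides with Simpson's rule on the same nodes.)

1.024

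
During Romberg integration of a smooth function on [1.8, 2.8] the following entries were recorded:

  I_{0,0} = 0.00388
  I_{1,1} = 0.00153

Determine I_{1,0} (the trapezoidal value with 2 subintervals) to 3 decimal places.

0.002

From I_{1,1} = (4·I_{1,0} − I_{0,0})/3, solve for I_{1,0}:
4·I_{1,0} = 3·0.00153 + 0.00388 = 0.00847
I_{1,0} = 0.00212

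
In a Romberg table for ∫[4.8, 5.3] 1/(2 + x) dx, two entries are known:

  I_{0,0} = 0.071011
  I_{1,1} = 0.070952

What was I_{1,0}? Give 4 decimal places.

0.0710

From I_{1,1} = (4·I_{1,0} − I_{0,0})/3, solve for I_{1,0}:
4·I_{1,0} = 3·0.070952 + 0.071011 = 0.283867
I_{1,0} = 0.070967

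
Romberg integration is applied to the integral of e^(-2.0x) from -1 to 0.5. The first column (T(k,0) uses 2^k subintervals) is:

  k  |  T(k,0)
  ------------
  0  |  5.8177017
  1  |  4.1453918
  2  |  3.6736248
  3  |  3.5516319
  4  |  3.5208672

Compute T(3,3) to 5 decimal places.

Richardson extrapolation on the trapezoidal column (denominator 4−1=3):
T(1,1) = (4·4.1453918 − 5.8177017) / 3 = 3.5879552
T(2,1) = (4·3.6736248 − 4.1453918) / 3 = 3.5163691
T(3,1) = (4·3.5516319 − 3.6736248) / 3 = 3.5109676
T(2,2) = 3.5163691 + (3.5163691 − 3.5879552)/15 = 3.5115967
T(3,2) = 3.5109676 + (3.5109676 − 3.5163691)/15 = 3.5106075
T(3,3) = (64·3.5106075 − 3.5115967) / 63 = 3.5105918

3.51059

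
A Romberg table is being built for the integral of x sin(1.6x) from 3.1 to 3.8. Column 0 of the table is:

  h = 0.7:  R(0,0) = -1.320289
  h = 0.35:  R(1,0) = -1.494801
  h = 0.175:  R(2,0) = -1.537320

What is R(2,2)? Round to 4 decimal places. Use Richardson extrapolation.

-1.5514

Richardson extrapolation on the trapezoidal column (denominator 4−1=3):
R(1,1) = (4·(-1.494801) − (-1.320289)) / 3 = -1.552972
R(2,1) = (4·(-1.537320) − (-1.494801)) / 3 = -1.551493
R(2,2) = -1.551493 + (-1.551493 − (-1.552972))/15 = -1.551394
(Column j=1 coincides with Simpson's rule on the same nodes.)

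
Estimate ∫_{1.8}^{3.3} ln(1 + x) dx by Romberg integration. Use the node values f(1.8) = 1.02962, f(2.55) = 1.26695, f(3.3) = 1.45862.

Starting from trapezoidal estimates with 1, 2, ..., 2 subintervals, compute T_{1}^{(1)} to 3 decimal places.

T_{0}^{(0)} (trapezoid, 1 panel, h=1.5000): 1.86618
T_{1}^{(0)} (trapezoid, 2 panels, h=0.7500): 1.88330
T_{1}^{(1)} = 1.88330 + (1.88330 − 1.86618)/3 = 1.88901

1.889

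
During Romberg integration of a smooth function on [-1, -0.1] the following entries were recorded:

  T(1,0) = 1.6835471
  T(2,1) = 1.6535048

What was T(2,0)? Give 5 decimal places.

From T(2,1) = (4·T(2,0) − T(1,0))/3, solve for T(2,0):
4·T(2,0) = 3·1.6535048 + 1.6835471 = 6.6440615
T(2,0) = 1.6610154

1.66102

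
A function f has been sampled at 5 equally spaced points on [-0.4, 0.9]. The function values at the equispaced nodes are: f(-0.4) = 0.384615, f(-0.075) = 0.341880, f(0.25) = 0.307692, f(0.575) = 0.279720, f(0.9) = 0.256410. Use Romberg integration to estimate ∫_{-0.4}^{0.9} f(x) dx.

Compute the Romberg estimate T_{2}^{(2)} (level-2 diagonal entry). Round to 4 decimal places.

T_{0}^{(0)} (trapezoid, 1 panel, h=1.3000): 0.416666
T_{1}^{(0)} (trapezoid, 2 panels, h=0.6500): 0.408333
T_{2}^{(0)} (trapezoid, 4 panels, h=0.3250): 0.406186
T_{1}^{(1)} = 0.408333 + (0.408333 − 0.416666)/3 = 0.405555
T_{2}^{(1)} = 0.406186 + (0.406186 − 0.408333)/3 = 0.405470
T_{2}^{(2)} = 0.405470 + (0.405470 − 0.405555)/15 = 0.405464

0.4055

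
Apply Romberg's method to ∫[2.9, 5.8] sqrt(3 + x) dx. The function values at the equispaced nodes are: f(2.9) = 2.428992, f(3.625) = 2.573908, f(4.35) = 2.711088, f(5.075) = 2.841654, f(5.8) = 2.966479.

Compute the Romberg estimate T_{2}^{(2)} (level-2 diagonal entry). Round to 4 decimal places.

T_{0}^{(0)} (trapezoid, 1 panel, h=2.9000): 7.823433
T_{1}^{(0)} (trapezoid, 2 panels, h=1.4500): 7.842794
T_{2}^{(0)} (trapezoid, 4 panels, h=0.7250): 7.847679
T_{1}^{(1)} = 7.842794 + (7.842794 − 7.823433)/3 = 7.849248
T_{2}^{(1)} = 7.847679 + (7.847679 − 7.842794)/3 = 7.849307
T_{2}^{(2)} = 7.849307 + (7.849307 − 7.849248)/15 = 7.849311

7.8493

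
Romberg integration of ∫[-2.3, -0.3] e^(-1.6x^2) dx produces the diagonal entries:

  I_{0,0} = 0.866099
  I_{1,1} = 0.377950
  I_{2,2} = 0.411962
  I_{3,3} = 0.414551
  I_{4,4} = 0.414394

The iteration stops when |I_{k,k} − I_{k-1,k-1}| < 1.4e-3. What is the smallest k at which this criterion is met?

k = 4

|I_{1,1} − I_{0,0}| = 0.488149 ≥ 1.4e-3
|I_{2,2} − I_{1,1}| = 0.034012 ≥ 1.4e-3
|I_{3,3} − I_{2,2}| = 0.002589 ≥ 1.4e-3
|I_{4,4} − I_{3,3}| = 0.000157 < 1.4e-3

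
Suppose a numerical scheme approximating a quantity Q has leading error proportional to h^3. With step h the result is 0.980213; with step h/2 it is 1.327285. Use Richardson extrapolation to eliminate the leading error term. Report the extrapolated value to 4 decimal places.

The leading error scales as h^3; refining by a factor of 2 reduces it by 2^3 = 8.
Extrapolated value = (8·A(h/2) − A(h)) / (8 − 1)
= (8·1.327285 − 0.980213) / 7
= 9.638067 / 7 = 1.376867

1.3769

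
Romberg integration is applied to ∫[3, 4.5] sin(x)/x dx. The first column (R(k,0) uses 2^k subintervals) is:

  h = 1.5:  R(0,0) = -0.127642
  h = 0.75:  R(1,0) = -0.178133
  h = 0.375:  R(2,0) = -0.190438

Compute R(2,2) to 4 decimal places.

-0.1945

R(1,1) = -0.178133 + (-0.178133 − (-0.127642))/3 = -0.194963
R(2,1) = -0.190438 + (-0.190438 − (-0.178133))/3 = -0.194540
R(2,2) = (16·(-0.194540) − (-0.194963)) / 15 = -0.194512
(Column j=1 coincides with Simpson's rule on the same nodes.)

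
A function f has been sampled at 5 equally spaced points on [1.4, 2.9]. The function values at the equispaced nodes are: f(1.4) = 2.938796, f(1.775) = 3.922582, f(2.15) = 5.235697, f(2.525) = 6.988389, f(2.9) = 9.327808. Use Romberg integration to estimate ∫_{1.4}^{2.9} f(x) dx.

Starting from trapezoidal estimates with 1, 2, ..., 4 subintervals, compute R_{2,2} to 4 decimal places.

8.2974

R_{0,0} (trapezoid, 1 panel, h=1.5000): 9.199953
R_{1,0} (trapezoid, 2 panels, h=0.7500): 8.526749
R_{2,0} (trapezoid, 4 panels, h=0.3750): 8.354989
R_{1,1} = 8.526749 + (8.526749 − 9.199953)/3 = 8.302348
R_{2,1} = 8.354989 + (8.354989 − 8.526749)/3 = 8.297736
R_{2,2} = 8.297736 + (8.297736 − 8.302348)/15 = 8.297429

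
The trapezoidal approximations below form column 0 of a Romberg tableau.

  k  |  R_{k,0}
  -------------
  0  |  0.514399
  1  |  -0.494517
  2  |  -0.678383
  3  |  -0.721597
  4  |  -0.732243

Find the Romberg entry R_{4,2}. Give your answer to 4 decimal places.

-0.7358

Richardson extrapolation on the trapezoidal column (denominator 4−1=3):
R_{3,1} = (4·(-0.721597) − (-0.678383)) / 3 = -0.736002
R_{4,1} = (4·(-0.732243) − (-0.721597)) / 3 = -0.735792
R_{4,2} = (16·(-0.735792) − (-0.736002)) / 15 = -0.735778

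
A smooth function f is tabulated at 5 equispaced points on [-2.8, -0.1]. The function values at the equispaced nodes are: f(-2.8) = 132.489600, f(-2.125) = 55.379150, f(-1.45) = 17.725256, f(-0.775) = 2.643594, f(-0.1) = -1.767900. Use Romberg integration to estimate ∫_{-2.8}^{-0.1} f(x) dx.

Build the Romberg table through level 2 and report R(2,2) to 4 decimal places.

89.5345

R(0,0) (trapezoid, 1 panel, h=2.7000): 176.474295
R(1,0) (trapezoid, 2 panels, h=1.3500): 112.166243
R(2,0) (trapezoid, 4 panels, h=0.6750): 95.248474
R(1,1) = 112.166243 + (112.166243 − 176.474295)/3 = 90.730226
R(2,1) = 95.248474 + (95.248474 − 112.166243)/3 = 89.609218
R(2,2) = 89.609218 + (89.609218 − 90.730226)/15 = 89.534484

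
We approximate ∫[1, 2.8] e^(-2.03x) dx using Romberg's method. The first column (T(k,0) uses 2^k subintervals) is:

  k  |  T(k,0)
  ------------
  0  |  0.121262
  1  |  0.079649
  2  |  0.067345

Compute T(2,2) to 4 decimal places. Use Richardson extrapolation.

0.0631

Richardson extrapolation on the trapezoidal column (denominator 4−1=3):
T(1,1) = 0.079649 + (0.079649 − 0.121262)/3 = 0.065778
T(2,1) = 0.067345 + (0.067345 − 0.079649)/3 = 0.063244
T(2,2) = 0.063244 + (0.063244 − 0.065778)/15 = 0.063075
(Column j=1 coincides with Simpson's rule on the same nodes.)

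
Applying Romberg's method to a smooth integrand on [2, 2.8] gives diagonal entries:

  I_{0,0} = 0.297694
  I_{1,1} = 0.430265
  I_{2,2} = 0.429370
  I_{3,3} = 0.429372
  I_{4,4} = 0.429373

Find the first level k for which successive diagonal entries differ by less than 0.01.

|I_{1,1} − I_{0,0}| = 0.132571 ≥ 0.01
|I_{2,2} − I_{1,1}| = 0.000895 < 0.01

k = 2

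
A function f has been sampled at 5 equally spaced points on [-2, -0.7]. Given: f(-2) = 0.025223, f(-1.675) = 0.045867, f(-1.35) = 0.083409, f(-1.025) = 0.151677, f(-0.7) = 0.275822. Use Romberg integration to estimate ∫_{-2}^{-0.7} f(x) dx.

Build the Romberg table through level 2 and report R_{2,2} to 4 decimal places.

R_{0,0} (trapezoid, 1 panel, h=1.3000): 0.195679
R_{1,0} (trapezoid, 2 panels, h=0.6500): 0.152055
R_{2,0} (trapezoid, 4 panels, h=0.3250): 0.140230
R_{1,1} = 0.152055 + (0.152055 − 0.195679)/3 = 0.137514
R_{2,1} = 0.140230 + (0.140230 − 0.152055)/3 = 0.136288
R_{2,2} = 0.136288 + (0.136288 − 0.137514)/15 = 0.136206

0.1362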